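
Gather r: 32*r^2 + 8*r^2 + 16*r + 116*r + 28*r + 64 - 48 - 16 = 40*r^2 + 160*r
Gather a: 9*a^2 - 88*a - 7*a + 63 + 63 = 9*a^2 - 95*a + 126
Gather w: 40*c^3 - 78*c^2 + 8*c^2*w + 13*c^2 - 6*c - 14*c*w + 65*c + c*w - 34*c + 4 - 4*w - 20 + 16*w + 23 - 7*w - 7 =40*c^3 - 65*c^2 + 25*c + w*(8*c^2 - 13*c + 5)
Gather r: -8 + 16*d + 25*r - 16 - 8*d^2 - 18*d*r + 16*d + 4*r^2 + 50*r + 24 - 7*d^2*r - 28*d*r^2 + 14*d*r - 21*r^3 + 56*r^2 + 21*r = -8*d^2 + 32*d - 21*r^3 + r^2*(60 - 28*d) + r*(-7*d^2 - 4*d + 96)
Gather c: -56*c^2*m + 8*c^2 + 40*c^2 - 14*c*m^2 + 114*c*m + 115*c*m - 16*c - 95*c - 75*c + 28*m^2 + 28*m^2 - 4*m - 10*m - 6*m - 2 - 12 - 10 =c^2*(48 - 56*m) + c*(-14*m^2 + 229*m - 186) + 56*m^2 - 20*m - 24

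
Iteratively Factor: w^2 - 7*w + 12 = (w - 3)*(w - 4)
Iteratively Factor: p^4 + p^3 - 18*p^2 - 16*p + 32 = (p + 2)*(p^3 - p^2 - 16*p + 16) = (p - 1)*(p + 2)*(p^2 - 16) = (p - 1)*(p + 2)*(p + 4)*(p - 4)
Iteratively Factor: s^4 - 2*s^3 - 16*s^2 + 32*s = (s - 4)*(s^3 + 2*s^2 - 8*s) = s*(s - 4)*(s^2 + 2*s - 8) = s*(s - 4)*(s - 2)*(s + 4)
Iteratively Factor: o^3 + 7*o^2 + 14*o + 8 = (o + 4)*(o^2 + 3*o + 2) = (o + 2)*(o + 4)*(o + 1)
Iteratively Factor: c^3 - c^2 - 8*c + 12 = (c - 2)*(c^2 + c - 6) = (c - 2)^2*(c + 3)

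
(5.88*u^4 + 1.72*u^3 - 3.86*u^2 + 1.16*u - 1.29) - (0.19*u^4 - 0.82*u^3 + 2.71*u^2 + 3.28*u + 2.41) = 5.69*u^4 + 2.54*u^3 - 6.57*u^2 - 2.12*u - 3.7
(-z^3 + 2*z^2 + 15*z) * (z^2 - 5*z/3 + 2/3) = -z^5 + 11*z^4/3 + 11*z^3 - 71*z^2/3 + 10*z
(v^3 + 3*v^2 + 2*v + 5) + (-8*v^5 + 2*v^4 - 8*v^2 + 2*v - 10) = -8*v^5 + 2*v^4 + v^3 - 5*v^2 + 4*v - 5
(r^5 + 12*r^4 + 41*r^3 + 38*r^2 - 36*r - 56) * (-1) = -r^5 - 12*r^4 - 41*r^3 - 38*r^2 + 36*r + 56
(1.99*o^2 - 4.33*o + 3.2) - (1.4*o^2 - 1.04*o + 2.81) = 0.59*o^2 - 3.29*o + 0.39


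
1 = 1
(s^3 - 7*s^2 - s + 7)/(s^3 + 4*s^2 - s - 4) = (s - 7)/(s + 4)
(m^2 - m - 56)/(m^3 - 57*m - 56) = 1/(m + 1)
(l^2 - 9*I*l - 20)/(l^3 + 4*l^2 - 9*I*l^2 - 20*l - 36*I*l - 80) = 1/(l + 4)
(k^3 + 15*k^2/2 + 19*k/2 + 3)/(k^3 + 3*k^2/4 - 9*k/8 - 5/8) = 4*(k^2 + 7*k + 6)/(4*k^2 + k - 5)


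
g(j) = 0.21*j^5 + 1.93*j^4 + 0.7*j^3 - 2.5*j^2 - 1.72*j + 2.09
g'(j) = 1.05*j^4 + 7.72*j^3 + 2.1*j^2 - 5.0*j - 1.72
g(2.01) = 32.61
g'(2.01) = 76.54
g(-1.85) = 10.34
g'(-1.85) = -21.86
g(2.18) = 47.64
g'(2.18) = 101.06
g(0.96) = 0.56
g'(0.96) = 3.14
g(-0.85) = 2.23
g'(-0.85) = -0.15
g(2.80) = 147.81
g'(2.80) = 234.75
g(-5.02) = 415.35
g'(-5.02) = -233.51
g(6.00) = 4187.21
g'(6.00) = 3072.20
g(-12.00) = -13781.11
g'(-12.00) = 8793.32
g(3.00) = 200.69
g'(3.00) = 295.67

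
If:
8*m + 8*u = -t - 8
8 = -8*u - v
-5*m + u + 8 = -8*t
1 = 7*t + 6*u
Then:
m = -791/78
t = -112/13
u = 797/78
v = -3500/39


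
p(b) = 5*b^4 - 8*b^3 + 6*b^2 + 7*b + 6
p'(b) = 20*b^3 - 24*b^2 + 12*b + 7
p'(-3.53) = -1214.16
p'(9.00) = 12751.00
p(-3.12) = 759.33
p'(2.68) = 251.76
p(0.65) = 11.78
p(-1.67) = 87.19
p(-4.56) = 3019.26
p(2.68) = 171.80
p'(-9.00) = -16625.00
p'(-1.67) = -173.12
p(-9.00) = 39066.00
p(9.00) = 27528.00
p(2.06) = 65.99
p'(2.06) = 104.71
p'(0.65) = 10.15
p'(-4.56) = -2443.14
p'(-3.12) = -871.49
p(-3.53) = 1184.32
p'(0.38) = 9.19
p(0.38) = 9.19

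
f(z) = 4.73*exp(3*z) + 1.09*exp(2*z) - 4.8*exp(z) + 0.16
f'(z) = 14.19*exp(3*z) + 2.18*exp(2*z) - 4.8*exp(z)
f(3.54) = 194802.36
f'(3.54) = 583442.61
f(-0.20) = -0.44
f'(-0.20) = 5.32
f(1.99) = 1875.20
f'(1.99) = 5637.02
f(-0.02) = 0.96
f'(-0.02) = 10.75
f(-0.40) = -1.14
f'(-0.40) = 2.04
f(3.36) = 113627.84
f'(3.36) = 340256.02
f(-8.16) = 0.16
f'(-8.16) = -0.00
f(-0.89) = -1.30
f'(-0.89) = -0.62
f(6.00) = 310747120.44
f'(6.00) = 932067831.05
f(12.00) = 20392154090216800.00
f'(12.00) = 61176433399069600.00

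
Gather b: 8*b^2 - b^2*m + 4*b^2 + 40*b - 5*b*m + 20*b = b^2*(12 - m) + b*(60 - 5*m)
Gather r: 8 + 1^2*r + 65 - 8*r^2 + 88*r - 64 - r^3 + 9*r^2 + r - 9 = -r^3 + r^2 + 90*r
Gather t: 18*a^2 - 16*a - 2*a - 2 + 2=18*a^2 - 18*a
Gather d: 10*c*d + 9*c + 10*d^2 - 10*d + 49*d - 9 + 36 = 9*c + 10*d^2 + d*(10*c + 39) + 27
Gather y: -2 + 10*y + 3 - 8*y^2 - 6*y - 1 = -8*y^2 + 4*y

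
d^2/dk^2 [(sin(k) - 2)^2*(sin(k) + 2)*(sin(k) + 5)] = -16*sin(k)^4 - 27*sin(k)^3 + 68*sin(k)^2 + 30*sin(k) - 28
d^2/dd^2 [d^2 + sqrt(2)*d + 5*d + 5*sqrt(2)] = 2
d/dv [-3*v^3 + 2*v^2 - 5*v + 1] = -9*v^2 + 4*v - 5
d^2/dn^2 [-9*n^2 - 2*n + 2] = -18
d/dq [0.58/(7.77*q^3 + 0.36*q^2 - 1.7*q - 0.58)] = (-13.5198*q^2 - 0.4176*q + 0.986)/(7.77*q^3 + 0.36*q^2 - 1.7*q - 0.58)^2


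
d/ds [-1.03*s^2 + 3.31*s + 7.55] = 3.31 - 2.06*s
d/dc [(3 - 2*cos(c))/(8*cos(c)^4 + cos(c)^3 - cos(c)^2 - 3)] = (-12*(1 - cos(2*c))^2 + 63*cos(c) - 85*cos(2*c)/2 + 23*cos(3*c) - 1/2)*sin(c)/(8*cos(c)^4 + cos(c)^3 - cos(c)^2 - 3)^2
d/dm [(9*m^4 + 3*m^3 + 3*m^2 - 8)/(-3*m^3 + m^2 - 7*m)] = (-27*m^6 + 18*m^5 - 177*m^4 - 42*m^3 - 93*m^2 + 16*m - 56)/(m^2*(9*m^4 - 6*m^3 + 43*m^2 - 14*m + 49))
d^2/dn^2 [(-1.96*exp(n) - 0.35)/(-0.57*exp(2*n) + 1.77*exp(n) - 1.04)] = (0.636804*exp(4*n) + 2.432304*exp(3*n) - 8.030673*exp(2*n) + 3.874563*exp(n) + 2.764216)*exp(n)/(0.185193*exp(6*n) - 1.725219*exp(5*n) + 6.370947*exp(4*n) - 11.840769*exp(3*n) + 11.624184*exp(2*n) - 5.743296*exp(n) + 1.124864)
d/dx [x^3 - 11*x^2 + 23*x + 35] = 3*x^2 - 22*x + 23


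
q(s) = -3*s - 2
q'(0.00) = -3.00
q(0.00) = -2.00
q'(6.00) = -3.00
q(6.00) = -20.00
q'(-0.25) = -3.00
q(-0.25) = -1.25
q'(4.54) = -3.00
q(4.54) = -15.62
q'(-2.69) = -3.00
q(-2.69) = 6.07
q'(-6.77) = -3.00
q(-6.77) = 18.31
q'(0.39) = -3.00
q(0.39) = -3.17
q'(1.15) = -3.00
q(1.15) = -5.45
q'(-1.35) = -3.00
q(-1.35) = 2.05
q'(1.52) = -3.00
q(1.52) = -6.56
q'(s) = -3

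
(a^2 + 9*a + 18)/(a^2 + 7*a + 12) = (a + 6)/(a + 4)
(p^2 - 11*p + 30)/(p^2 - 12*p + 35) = (p - 6)/(p - 7)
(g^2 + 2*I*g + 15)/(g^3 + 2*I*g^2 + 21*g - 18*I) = (g + 5*I)/(g^2 + 5*I*g + 6)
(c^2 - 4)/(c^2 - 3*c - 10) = (c - 2)/(c - 5)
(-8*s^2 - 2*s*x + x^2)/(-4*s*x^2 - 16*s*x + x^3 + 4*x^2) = (2*s + x)/(x*(x + 4))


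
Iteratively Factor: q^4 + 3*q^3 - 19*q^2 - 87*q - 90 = (q + 2)*(q^3 + q^2 - 21*q - 45) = (q - 5)*(q + 2)*(q^2 + 6*q + 9) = (q - 5)*(q + 2)*(q + 3)*(q + 3)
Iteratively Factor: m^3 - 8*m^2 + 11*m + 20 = (m - 4)*(m^2 - 4*m - 5) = (m - 4)*(m + 1)*(m - 5)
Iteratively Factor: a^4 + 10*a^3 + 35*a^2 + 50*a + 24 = (a + 3)*(a^3 + 7*a^2 + 14*a + 8) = (a + 2)*(a + 3)*(a^2 + 5*a + 4) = (a + 1)*(a + 2)*(a + 3)*(a + 4)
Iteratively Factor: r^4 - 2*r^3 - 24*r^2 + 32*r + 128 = (r + 2)*(r^3 - 4*r^2 - 16*r + 64) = (r + 2)*(r + 4)*(r^2 - 8*r + 16) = (r - 4)*(r + 2)*(r + 4)*(r - 4)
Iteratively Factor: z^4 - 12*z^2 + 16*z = (z + 4)*(z^3 - 4*z^2 + 4*z) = z*(z + 4)*(z^2 - 4*z + 4) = z*(z - 2)*(z + 4)*(z - 2)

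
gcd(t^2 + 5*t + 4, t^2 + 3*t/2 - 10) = t + 4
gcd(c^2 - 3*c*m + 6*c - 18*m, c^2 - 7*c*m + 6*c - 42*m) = c + 6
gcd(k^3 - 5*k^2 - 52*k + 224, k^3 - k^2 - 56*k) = k^2 - k - 56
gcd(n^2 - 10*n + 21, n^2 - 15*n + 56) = n - 7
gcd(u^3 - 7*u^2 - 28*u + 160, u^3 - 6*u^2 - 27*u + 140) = u^2 + u - 20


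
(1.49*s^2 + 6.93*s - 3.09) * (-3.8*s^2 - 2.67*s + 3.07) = -5.662*s^4 - 30.3123*s^3 - 2.1868*s^2 + 29.5254*s - 9.4863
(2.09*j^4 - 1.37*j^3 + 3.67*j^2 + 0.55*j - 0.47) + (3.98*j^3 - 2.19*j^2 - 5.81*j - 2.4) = 2.09*j^4 + 2.61*j^3 + 1.48*j^2 - 5.26*j - 2.87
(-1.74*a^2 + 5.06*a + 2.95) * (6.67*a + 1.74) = -11.6058*a^3 + 30.7226*a^2 + 28.4809*a + 5.133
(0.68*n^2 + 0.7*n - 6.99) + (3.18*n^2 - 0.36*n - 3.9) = 3.86*n^2 + 0.34*n - 10.89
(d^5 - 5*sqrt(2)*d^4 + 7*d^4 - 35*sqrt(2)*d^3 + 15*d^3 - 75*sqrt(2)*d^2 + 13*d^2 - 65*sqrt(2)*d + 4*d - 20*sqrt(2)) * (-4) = -4*d^5 - 28*d^4 + 20*sqrt(2)*d^4 - 60*d^3 + 140*sqrt(2)*d^3 - 52*d^2 + 300*sqrt(2)*d^2 - 16*d + 260*sqrt(2)*d + 80*sqrt(2)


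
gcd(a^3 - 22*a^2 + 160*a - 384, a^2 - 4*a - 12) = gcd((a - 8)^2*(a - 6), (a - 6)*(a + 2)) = a - 6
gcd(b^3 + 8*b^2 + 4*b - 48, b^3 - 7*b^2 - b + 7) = 1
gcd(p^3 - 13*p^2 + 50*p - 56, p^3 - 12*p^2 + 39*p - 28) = p^2 - 11*p + 28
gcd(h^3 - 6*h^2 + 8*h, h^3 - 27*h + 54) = 1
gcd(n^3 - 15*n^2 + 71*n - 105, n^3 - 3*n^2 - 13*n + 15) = n - 5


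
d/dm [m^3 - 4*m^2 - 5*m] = 3*m^2 - 8*m - 5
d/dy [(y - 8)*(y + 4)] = 2*y - 4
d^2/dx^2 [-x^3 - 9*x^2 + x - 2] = -6*x - 18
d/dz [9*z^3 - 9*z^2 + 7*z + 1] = 27*z^2 - 18*z + 7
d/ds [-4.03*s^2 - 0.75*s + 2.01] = -8.06*s - 0.75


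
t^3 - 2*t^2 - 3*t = t*(t - 3)*(t + 1)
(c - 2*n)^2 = c^2 - 4*c*n + 4*n^2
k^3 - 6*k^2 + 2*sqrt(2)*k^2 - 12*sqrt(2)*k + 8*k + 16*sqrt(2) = (k - 4)*(k - 2)*(k + 2*sqrt(2))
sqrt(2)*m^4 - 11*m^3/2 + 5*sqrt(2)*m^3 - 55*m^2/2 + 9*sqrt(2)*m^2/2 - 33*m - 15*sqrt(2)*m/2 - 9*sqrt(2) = (m + 2)*(m + 3)*(m - 3*sqrt(2))*(sqrt(2)*m + 1/2)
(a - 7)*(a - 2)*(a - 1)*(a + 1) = a^4 - 9*a^3 + 13*a^2 + 9*a - 14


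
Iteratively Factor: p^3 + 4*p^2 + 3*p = (p + 1)*(p^2 + 3*p) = (p + 1)*(p + 3)*(p)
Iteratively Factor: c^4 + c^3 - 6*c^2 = (c - 2)*(c^3 + 3*c^2) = c*(c - 2)*(c^2 + 3*c) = c^2*(c - 2)*(c + 3)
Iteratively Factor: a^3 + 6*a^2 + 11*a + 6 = (a + 3)*(a^2 + 3*a + 2) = (a + 2)*(a + 3)*(a + 1)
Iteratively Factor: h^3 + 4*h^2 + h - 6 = (h + 3)*(h^2 + h - 2) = (h + 2)*(h + 3)*(h - 1)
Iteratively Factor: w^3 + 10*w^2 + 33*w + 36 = (w + 4)*(w^2 + 6*w + 9) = (w + 3)*(w + 4)*(w + 3)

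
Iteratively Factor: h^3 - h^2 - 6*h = (h + 2)*(h^2 - 3*h) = h*(h + 2)*(h - 3)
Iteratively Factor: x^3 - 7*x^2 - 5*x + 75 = (x - 5)*(x^2 - 2*x - 15) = (x - 5)^2*(x + 3)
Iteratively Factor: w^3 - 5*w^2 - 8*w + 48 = (w - 4)*(w^2 - w - 12) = (w - 4)*(w + 3)*(w - 4)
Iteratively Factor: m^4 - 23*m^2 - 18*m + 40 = (m + 4)*(m^3 - 4*m^2 - 7*m + 10) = (m + 2)*(m + 4)*(m^2 - 6*m + 5) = (m - 5)*(m + 2)*(m + 4)*(m - 1)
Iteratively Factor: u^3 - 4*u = (u + 2)*(u^2 - 2*u) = (u - 2)*(u + 2)*(u)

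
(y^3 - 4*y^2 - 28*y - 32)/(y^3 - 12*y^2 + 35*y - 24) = (y^2 + 4*y + 4)/(y^2 - 4*y + 3)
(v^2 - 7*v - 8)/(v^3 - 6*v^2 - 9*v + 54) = (v^2 - 7*v - 8)/(v^3 - 6*v^2 - 9*v + 54)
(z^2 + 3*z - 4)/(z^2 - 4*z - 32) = (z - 1)/(z - 8)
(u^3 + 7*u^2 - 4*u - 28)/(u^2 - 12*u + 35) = (u^3 + 7*u^2 - 4*u - 28)/(u^2 - 12*u + 35)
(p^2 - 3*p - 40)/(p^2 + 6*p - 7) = (p^2 - 3*p - 40)/(p^2 + 6*p - 7)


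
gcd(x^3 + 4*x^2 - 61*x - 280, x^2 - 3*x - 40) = x^2 - 3*x - 40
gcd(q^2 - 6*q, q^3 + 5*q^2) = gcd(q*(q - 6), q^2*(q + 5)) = q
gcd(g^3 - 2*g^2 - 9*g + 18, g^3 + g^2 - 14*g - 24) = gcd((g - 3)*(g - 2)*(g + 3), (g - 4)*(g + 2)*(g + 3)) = g + 3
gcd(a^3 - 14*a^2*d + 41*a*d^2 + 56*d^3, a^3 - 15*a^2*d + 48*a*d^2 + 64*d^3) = a^2 - 7*a*d - 8*d^2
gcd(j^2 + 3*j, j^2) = j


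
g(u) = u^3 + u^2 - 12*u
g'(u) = 3*u^2 + 2*u - 12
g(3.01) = 0.21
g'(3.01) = 21.20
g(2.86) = -2.75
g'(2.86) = 18.26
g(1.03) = -10.21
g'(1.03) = -6.76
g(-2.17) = 20.53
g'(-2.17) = -2.21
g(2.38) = -9.41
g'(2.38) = 9.75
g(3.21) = 4.86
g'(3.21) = 25.33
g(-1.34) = 15.47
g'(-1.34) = -9.29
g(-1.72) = 18.51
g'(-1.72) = -6.56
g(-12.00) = -1440.00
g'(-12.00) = 396.00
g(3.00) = 0.00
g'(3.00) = 21.00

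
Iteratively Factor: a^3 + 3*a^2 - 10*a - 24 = (a + 4)*(a^2 - a - 6) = (a + 2)*(a + 4)*(a - 3)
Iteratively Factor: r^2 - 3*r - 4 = (r + 1)*(r - 4)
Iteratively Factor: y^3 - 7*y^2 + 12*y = (y - 4)*(y^2 - 3*y) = y*(y - 4)*(y - 3)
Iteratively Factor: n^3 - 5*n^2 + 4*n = (n - 1)*(n^2 - 4*n) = n*(n - 1)*(n - 4)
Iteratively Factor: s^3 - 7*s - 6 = (s - 3)*(s^2 + 3*s + 2) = (s - 3)*(s + 1)*(s + 2)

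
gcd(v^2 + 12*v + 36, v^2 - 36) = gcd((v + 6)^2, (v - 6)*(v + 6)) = v + 6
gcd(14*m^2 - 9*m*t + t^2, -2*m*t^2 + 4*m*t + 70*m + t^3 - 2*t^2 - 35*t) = -2*m + t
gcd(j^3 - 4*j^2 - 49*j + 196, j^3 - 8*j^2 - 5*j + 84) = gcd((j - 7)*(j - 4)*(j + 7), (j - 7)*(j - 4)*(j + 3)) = j^2 - 11*j + 28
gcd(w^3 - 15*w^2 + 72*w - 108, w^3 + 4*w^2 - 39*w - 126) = w - 6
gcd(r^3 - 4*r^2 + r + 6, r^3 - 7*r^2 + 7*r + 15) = r^2 - 2*r - 3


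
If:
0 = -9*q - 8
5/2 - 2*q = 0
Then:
No Solution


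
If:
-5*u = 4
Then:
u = -4/5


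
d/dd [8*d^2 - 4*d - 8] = 16*d - 4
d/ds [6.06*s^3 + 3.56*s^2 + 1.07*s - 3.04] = 18.18*s^2 + 7.12*s + 1.07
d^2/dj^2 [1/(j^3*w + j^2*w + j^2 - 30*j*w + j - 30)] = 2*(-(3*j*w + w + 1)*(j^3*w + j^2*w + j^2 - 30*j*w + j - 30) + (3*j^2*w + 2*j*w + 2*j - 30*w + 1)^2)/(j^3*w + j^2*w + j^2 - 30*j*w + j - 30)^3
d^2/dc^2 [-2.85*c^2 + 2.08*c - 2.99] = -5.70000000000000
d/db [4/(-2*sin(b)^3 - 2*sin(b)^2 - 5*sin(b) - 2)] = 4*(6*sin(b)^2 + 4*sin(b) + 5)*cos(b)/(2*sin(b)^3 + 2*sin(b)^2 + 5*sin(b) + 2)^2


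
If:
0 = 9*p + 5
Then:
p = -5/9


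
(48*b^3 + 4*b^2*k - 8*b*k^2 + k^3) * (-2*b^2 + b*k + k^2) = -96*b^5 + 40*b^4*k + 68*b^3*k^2 - 6*b^2*k^3 - 7*b*k^4 + k^5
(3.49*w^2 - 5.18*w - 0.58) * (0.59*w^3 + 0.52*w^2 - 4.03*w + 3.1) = 2.0591*w^5 - 1.2414*w^4 - 17.1005*w^3 + 31.3928*w^2 - 13.7206*w - 1.798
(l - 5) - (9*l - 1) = -8*l - 4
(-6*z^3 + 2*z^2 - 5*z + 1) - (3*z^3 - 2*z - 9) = -9*z^3 + 2*z^2 - 3*z + 10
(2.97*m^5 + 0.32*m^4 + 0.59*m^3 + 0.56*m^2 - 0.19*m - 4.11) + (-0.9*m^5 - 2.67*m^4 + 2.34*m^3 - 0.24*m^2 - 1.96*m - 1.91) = 2.07*m^5 - 2.35*m^4 + 2.93*m^3 + 0.32*m^2 - 2.15*m - 6.02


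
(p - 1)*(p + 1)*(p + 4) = p^3 + 4*p^2 - p - 4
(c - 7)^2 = c^2 - 14*c + 49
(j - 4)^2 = j^2 - 8*j + 16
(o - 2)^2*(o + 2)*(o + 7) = o^4 + 5*o^3 - 18*o^2 - 20*o + 56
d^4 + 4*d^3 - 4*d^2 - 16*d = d*(d - 2)*(d + 2)*(d + 4)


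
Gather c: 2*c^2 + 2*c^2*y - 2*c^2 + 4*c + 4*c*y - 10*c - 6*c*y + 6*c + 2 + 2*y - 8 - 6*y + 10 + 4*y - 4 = 2*c^2*y - 2*c*y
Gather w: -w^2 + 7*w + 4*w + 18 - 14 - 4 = -w^2 + 11*w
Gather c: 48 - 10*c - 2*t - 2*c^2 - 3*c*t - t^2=-2*c^2 + c*(-3*t - 10) - t^2 - 2*t + 48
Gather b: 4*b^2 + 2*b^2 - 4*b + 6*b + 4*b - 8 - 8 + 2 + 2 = 6*b^2 + 6*b - 12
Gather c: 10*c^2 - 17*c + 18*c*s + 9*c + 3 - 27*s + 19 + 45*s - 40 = 10*c^2 + c*(18*s - 8) + 18*s - 18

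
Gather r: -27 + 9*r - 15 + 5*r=14*r - 42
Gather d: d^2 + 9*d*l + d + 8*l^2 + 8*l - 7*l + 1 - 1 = d^2 + d*(9*l + 1) + 8*l^2 + l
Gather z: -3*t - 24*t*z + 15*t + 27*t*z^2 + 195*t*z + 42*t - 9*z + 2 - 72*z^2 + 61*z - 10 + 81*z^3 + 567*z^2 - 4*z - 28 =54*t + 81*z^3 + z^2*(27*t + 495) + z*(171*t + 48) - 36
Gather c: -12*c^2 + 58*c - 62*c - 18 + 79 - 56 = -12*c^2 - 4*c + 5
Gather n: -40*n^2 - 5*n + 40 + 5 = -40*n^2 - 5*n + 45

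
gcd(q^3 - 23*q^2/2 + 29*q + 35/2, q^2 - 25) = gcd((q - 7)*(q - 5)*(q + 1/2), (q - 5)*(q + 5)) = q - 5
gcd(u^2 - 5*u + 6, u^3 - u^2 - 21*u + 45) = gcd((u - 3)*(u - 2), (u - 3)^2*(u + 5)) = u - 3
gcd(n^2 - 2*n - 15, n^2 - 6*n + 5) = n - 5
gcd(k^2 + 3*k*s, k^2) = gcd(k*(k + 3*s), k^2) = k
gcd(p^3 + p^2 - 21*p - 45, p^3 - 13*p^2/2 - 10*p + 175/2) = p - 5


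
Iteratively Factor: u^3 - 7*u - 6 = (u - 3)*(u^2 + 3*u + 2) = (u - 3)*(u + 2)*(u + 1)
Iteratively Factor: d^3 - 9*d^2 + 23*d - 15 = (d - 3)*(d^2 - 6*d + 5) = (d - 3)*(d - 1)*(d - 5)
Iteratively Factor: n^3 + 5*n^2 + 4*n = (n + 4)*(n^2 + n) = n*(n + 4)*(n + 1)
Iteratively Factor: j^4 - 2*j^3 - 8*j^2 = (j)*(j^3 - 2*j^2 - 8*j) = j*(j + 2)*(j^2 - 4*j) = j*(j - 4)*(j + 2)*(j)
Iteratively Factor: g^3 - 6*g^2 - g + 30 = (g + 2)*(g^2 - 8*g + 15) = (g - 5)*(g + 2)*(g - 3)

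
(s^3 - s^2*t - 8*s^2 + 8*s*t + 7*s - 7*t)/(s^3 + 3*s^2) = (s^3 - s^2*t - 8*s^2 + 8*s*t + 7*s - 7*t)/(s^2*(s + 3))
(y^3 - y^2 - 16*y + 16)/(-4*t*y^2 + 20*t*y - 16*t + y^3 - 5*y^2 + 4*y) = (y + 4)/(-4*t + y)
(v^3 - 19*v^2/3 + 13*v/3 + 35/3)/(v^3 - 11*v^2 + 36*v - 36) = (3*v^3 - 19*v^2 + 13*v + 35)/(3*(v^3 - 11*v^2 + 36*v - 36))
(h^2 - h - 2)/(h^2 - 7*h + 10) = (h + 1)/(h - 5)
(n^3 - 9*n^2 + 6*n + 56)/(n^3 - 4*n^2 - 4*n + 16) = (n - 7)/(n - 2)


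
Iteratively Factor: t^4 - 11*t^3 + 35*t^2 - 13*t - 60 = (t - 5)*(t^3 - 6*t^2 + 5*t + 12) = (t - 5)*(t - 4)*(t^2 - 2*t - 3) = (t - 5)*(t - 4)*(t - 3)*(t + 1)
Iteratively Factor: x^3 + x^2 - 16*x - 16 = (x + 4)*(x^2 - 3*x - 4) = (x - 4)*(x + 4)*(x + 1)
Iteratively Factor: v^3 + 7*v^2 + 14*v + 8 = (v + 1)*(v^2 + 6*v + 8) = (v + 1)*(v + 4)*(v + 2)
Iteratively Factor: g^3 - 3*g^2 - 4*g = (g - 4)*(g^2 + g) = (g - 4)*(g + 1)*(g)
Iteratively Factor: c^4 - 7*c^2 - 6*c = (c + 1)*(c^3 - c^2 - 6*c) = (c - 3)*(c + 1)*(c^2 + 2*c) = c*(c - 3)*(c + 1)*(c + 2)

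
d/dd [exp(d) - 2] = exp(d)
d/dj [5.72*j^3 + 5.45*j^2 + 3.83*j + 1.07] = 17.16*j^2 + 10.9*j + 3.83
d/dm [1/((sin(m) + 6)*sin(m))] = -2*(sin(m) + 3)*cos(m)/((sin(m) + 6)^2*sin(m)^2)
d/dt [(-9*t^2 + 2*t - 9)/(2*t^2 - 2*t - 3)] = 2*(7*t^2 + 45*t - 12)/(4*t^4 - 8*t^3 - 8*t^2 + 12*t + 9)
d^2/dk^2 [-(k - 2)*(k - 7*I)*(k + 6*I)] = -6*k + 4 + 2*I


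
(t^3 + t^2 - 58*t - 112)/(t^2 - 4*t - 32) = (t^2 + 9*t + 14)/(t + 4)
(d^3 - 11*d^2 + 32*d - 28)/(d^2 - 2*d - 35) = (d^2 - 4*d + 4)/(d + 5)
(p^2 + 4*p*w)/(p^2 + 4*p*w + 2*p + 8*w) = p/(p + 2)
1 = 1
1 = 1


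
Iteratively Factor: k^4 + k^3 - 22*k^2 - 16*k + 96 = (k + 3)*(k^3 - 2*k^2 - 16*k + 32) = (k + 3)*(k + 4)*(k^2 - 6*k + 8) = (k - 4)*(k + 3)*(k + 4)*(k - 2)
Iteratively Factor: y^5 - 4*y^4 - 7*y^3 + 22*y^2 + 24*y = (y - 4)*(y^4 - 7*y^2 - 6*y) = y*(y - 4)*(y^3 - 7*y - 6) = y*(y - 4)*(y - 3)*(y^2 + 3*y + 2) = y*(y - 4)*(y - 3)*(y + 2)*(y + 1)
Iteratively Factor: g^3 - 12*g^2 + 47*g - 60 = (g - 5)*(g^2 - 7*g + 12) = (g - 5)*(g - 4)*(g - 3)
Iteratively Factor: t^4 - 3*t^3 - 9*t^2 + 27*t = (t + 3)*(t^3 - 6*t^2 + 9*t) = (t - 3)*(t + 3)*(t^2 - 3*t) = t*(t - 3)*(t + 3)*(t - 3)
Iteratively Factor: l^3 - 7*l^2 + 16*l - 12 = (l - 2)*(l^2 - 5*l + 6) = (l - 2)^2*(l - 3)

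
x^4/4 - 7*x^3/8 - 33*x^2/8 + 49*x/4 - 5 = (x/4 + 1)*(x - 5)*(x - 2)*(x - 1/2)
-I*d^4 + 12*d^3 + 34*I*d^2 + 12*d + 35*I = (d - I)*(d + 5*I)*(d + 7*I)*(-I*d + 1)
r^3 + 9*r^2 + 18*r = r*(r + 3)*(r + 6)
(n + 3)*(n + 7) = n^2 + 10*n + 21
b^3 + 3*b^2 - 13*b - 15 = (b - 3)*(b + 1)*(b + 5)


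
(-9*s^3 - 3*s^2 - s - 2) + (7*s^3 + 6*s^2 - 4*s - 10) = -2*s^3 + 3*s^2 - 5*s - 12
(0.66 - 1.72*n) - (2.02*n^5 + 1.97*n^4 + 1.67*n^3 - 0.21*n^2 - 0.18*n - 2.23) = -2.02*n^5 - 1.97*n^4 - 1.67*n^3 + 0.21*n^2 - 1.54*n + 2.89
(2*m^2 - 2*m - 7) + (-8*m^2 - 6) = -6*m^2 - 2*m - 13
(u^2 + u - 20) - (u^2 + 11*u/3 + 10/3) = -8*u/3 - 70/3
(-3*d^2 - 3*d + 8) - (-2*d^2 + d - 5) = -d^2 - 4*d + 13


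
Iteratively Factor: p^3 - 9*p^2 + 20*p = (p)*(p^2 - 9*p + 20) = p*(p - 4)*(p - 5)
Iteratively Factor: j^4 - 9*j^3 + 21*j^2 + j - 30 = (j + 1)*(j^3 - 10*j^2 + 31*j - 30) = (j - 3)*(j + 1)*(j^2 - 7*j + 10) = (j - 3)*(j - 2)*(j + 1)*(j - 5)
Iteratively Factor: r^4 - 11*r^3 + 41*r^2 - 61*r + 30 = (r - 1)*(r^3 - 10*r^2 + 31*r - 30) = (r - 5)*(r - 1)*(r^2 - 5*r + 6) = (r - 5)*(r - 3)*(r - 1)*(r - 2)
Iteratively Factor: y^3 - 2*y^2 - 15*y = (y + 3)*(y^2 - 5*y) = (y - 5)*(y + 3)*(y)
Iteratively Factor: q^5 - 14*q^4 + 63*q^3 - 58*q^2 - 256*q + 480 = (q - 3)*(q^4 - 11*q^3 + 30*q^2 + 32*q - 160) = (q - 5)*(q - 3)*(q^3 - 6*q^2 + 32) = (q - 5)*(q - 3)*(q + 2)*(q^2 - 8*q + 16) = (q - 5)*(q - 4)*(q - 3)*(q + 2)*(q - 4)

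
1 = 1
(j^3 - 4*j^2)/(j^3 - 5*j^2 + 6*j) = j*(j - 4)/(j^2 - 5*j + 6)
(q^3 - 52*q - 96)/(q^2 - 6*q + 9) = (q^3 - 52*q - 96)/(q^2 - 6*q + 9)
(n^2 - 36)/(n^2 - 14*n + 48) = (n + 6)/(n - 8)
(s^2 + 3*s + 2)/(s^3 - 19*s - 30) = (s + 1)/(s^2 - 2*s - 15)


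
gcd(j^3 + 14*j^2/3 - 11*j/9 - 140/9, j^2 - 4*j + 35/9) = j - 5/3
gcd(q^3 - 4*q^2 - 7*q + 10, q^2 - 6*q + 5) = q^2 - 6*q + 5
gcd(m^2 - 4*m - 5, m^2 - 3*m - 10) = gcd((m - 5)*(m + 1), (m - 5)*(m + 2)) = m - 5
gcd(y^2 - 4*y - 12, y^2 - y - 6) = y + 2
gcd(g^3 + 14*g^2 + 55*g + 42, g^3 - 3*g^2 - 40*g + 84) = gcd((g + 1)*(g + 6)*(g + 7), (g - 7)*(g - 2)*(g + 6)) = g + 6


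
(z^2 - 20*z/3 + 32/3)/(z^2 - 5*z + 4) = (z - 8/3)/(z - 1)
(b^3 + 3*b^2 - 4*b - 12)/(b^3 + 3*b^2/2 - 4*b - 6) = 2*(b + 3)/(2*b + 3)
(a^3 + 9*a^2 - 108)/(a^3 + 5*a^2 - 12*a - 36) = (a + 6)/(a + 2)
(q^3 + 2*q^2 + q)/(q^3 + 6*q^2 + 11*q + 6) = q*(q + 1)/(q^2 + 5*q + 6)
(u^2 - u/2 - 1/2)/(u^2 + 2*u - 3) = (u + 1/2)/(u + 3)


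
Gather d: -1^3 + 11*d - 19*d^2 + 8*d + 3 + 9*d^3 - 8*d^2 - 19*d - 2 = 9*d^3 - 27*d^2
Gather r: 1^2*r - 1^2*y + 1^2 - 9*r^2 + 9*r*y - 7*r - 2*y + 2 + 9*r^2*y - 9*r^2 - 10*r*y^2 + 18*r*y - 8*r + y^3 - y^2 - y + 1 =r^2*(9*y - 18) + r*(-10*y^2 + 27*y - 14) + y^3 - y^2 - 4*y + 4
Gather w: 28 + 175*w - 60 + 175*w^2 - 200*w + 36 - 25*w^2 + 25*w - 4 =150*w^2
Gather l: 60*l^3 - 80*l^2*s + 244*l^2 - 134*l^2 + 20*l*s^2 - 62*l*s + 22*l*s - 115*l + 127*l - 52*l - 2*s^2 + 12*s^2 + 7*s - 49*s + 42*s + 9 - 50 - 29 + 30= 60*l^3 + l^2*(110 - 80*s) + l*(20*s^2 - 40*s - 40) + 10*s^2 - 40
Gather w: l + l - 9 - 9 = 2*l - 18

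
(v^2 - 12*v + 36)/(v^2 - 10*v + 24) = (v - 6)/(v - 4)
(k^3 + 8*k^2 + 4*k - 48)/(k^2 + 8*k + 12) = (k^2 + 2*k - 8)/(k + 2)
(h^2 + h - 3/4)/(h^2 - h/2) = (h + 3/2)/h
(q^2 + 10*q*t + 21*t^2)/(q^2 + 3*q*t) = (q + 7*t)/q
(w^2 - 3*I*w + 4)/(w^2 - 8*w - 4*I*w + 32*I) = (w + I)/(w - 8)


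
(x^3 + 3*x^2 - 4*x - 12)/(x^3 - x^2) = (x^3 + 3*x^2 - 4*x - 12)/(x^2*(x - 1))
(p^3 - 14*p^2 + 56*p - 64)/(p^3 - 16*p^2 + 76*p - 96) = (p - 4)/(p - 6)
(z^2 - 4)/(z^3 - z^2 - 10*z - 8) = (z - 2)/(z^2 - 3*z - 4)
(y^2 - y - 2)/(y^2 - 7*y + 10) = (y + 1)/(y - 5)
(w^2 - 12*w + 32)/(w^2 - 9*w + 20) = (w - 8)/(w - 5)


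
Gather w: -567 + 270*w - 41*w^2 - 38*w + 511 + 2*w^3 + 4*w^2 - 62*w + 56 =2*w^3 - 37*w^2 + 170*w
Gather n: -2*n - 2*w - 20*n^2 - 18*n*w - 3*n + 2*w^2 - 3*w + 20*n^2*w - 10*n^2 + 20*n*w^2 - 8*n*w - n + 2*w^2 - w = n^2*(20*w - 30) + n*(20*w^2 - 26*w - 6) + 4*w^2 - 6*w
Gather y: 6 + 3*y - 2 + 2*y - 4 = 5*y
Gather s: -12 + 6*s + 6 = 6*s - 6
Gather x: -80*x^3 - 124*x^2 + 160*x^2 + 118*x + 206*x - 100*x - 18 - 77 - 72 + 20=-80*x^3 + 36*x^2 + 224*x - 147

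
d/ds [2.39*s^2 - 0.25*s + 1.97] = 4.78*s - 0.25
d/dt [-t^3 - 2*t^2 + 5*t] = -3*t^2 - 4*t + 5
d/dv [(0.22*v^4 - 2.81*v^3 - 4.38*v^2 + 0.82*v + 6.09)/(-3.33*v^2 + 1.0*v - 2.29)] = (-1.4652*v^5 + 10.0173*v^4 - 7.6352*v^3 + 17.6553*v^2 + 60.6198*v - 7.9678)/(11.0889*v^4 - 6.66*v^3 + 16.2514*v^2 - 4.58*v + 5.2441)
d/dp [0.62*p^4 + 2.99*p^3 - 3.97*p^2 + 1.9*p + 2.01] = 2.48*p^3 + 8.97*p^2 - 7.94*p + 1.9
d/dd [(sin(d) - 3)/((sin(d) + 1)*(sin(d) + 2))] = (6*sin(d) + cos(d)^2 + 10)*cos(d)/((sin(d) + 1)^2*(sin(d) + 2)^2)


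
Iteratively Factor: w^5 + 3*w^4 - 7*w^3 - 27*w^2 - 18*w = (w + 2)*(w^4 + w^3 - 9*w^2 - 9*w) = (w + 2)*(w + 3)*(w^3 - 2*w^2 - 3*w) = (w - 3)*(w + 2)*(w + 3)*(w^2 + w) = w*(w - 3)*(w + 2)*(w + 3)*(w + 1)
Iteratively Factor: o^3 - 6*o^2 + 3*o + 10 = (o - 5)*(o^2 - o - 2) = (o - 5)*(o - 2)*(o + 1)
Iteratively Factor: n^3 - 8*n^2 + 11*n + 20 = (n + 1)*(n^2 - 9*n + 20) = (n - 5)*(n + 1)*(n - 4)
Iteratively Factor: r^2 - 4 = (r - 2)*(r + 2)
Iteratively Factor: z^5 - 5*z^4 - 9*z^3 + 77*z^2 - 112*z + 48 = (z - 1)*(z^4 - 4*z^3 - 13*z^2 + 64*z - 48) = (z - 1)*(z + 4)*(z^3 - 8*z^2 + 19*z - 12) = (z - 1)^2*(z + 4)*(z^2 - 7*z + 12) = (z - 4)*(z - 1)^2*(z + 4)*(z - 3)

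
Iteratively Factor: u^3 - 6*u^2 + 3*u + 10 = (u - 2)*(u^2 - 4*u - 5) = (u - 5)*(u - 2)*(u + 1)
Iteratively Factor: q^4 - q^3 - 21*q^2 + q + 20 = (q - 5)*(q^3 + 4*q^2 - q - 4) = (q - 5)*(q - 1)*(q^2 + 5*q + 4) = (q - 5)*(q - 1)*(q + 1)*(q + 4)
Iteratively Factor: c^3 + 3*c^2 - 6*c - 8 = (c + 4)*(c^2 - c - 2) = (c - 2)*(c + 4)*(c + 1)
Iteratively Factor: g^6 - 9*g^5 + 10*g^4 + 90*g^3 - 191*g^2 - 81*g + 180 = (g + 1)*(g^5 - 10*g^4 + 20*g^3 + 70*g^2 - 261*g + 180) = (g - 4)*(g + 1)*(g^4 - 6*g^3 - 4*g^2 + 54*g - 45) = (g - 5)*(g - 4)*(g + 1)*(g^3 - g^2 - 9*g + 9) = (g - 5)*(g - 4)*(g - 3)*(g + 1)*(g^2 + 2*g - 3) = (g - 5)*(g - 4)*(g - 3)*(g + 1)*(g + 3)*(g - 1)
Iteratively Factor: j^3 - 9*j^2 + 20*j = (j)*(j^2 - 9*j + 20) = j*(j - 4)*(j - 5)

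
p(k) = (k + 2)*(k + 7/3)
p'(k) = 2*k + 13/3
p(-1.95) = 0.02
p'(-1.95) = 0.43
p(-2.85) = 0.44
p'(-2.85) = -1.37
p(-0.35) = 3.27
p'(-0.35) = 3.63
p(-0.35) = 3.27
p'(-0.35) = 3.63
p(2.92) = 25.85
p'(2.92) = 10.17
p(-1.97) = 0.01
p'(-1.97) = 0.39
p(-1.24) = 0.83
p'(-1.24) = 1.85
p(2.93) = 25.95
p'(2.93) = 10.19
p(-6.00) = 14.67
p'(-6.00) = -7.67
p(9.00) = 124.67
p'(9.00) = 22.33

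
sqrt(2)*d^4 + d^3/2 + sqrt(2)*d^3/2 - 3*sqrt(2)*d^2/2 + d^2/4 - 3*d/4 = d*(d - 1)*(d + 3/2)*(sqrt(2)*d + 1/2)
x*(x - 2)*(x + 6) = x^3 + 4*x^2 - 12*x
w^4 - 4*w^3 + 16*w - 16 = (w - 2)^3*(w + 2)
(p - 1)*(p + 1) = p^2 - 1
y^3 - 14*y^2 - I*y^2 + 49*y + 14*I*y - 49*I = (y - 7)^2*(y - I)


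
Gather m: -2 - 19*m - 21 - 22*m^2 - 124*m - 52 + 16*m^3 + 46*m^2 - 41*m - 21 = 16*m^3 + 24*m^2 - 184*m - 96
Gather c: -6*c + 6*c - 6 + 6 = 0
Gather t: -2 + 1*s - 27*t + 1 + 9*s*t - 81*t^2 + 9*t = s - 81*t^2 + t*(9*s - 18) - 1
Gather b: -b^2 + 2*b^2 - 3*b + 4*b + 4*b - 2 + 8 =b^2 + 5*b + 6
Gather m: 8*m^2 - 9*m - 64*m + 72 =8*m^2 - 73*m + 72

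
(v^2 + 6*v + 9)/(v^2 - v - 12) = (v + 3)/(v - 4)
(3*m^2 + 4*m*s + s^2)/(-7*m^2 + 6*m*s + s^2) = (3*m^2 + 4*m*s + s^2)/(-7*m^2 + 6*m*s + s^2)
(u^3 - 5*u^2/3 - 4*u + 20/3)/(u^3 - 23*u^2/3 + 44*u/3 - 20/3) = (3*u^2 + u - 10)/(3*u^2 - 17*u + 10)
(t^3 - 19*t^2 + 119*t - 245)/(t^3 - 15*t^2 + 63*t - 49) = (t - 5)/(t - 1)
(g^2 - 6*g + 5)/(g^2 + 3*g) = (g^2 - 6*g + 5)/(g*(g + 3))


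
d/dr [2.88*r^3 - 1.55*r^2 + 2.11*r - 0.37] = 8.64*r^2 - 3.1*r + 2.11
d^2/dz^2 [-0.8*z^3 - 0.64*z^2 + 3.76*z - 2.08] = -4.8*z - 1.28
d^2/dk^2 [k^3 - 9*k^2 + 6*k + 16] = 6*k - 18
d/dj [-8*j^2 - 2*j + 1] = -16*j - 2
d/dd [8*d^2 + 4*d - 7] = 16*d + 4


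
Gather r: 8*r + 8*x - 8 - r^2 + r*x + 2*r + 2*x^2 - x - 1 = -r^2 + r*(x + 10) + 2*x^2 + 7*x - 9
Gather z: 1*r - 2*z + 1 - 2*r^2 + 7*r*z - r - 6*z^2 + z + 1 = -2*r^2 - 6*z^2 + z*(7*r - 1) + 2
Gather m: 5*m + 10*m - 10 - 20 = 15*m - 30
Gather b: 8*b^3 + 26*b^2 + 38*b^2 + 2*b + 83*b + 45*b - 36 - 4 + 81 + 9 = 8*b^3 + 64*b^2 + 130*b + 50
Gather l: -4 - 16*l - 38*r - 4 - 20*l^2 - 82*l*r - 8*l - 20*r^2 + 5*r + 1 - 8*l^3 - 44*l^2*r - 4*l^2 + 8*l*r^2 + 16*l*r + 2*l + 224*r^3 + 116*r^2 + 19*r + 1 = -8*l^3 + l^2*(-44*r - 24) + l*(8*r^2 - 66*r - 22) + 224*r^3 + 96*r^2 - 14*r - 6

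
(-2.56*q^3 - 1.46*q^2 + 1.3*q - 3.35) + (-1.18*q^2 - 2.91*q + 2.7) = -2.56*q^3 - 2.64*q^2 - 1.61*q - 0.65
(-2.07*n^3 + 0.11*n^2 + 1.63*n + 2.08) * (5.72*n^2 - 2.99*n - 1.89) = -11.8404*n^5 + 6.8185*n^4 + 12.907*n^3 + 6.816*n^2 - 9.2999*n - 3.9312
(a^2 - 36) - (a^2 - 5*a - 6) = 5*a - 30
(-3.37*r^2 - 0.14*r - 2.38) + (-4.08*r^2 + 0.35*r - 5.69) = -7.45*r^2 + 0.21*r - 8.07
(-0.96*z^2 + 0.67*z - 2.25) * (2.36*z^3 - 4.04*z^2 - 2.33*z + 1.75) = -2.2656*z^5 + 5.4596*z^4 - 5.78*z^3 + 5.8489*z^2 + 6.415*z - 3.9375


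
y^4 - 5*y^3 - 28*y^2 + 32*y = y*(y - 8)*(y - 1)*(y + 4)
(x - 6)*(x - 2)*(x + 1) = x^3 - 7*x^2 + 4*x + 12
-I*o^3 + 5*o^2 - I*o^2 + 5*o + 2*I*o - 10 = (o + 2)*(o + 5*I)*(-I*o + I)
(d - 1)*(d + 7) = d^2 + 6*d - 7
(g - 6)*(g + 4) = g^2 - 2*g - 24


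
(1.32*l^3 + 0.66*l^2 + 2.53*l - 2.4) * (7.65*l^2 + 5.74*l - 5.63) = 10.098*l^5 + 12.6258*l^4 + 15.7113*l^3 - 7.5536*l^2 - 28.0199*l + 13.512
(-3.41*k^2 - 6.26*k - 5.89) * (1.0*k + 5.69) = -3.41*k^3 - 25.6629*k^2 - 41.5094*k - 33.5141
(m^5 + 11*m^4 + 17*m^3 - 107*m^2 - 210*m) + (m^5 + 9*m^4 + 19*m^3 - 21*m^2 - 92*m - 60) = 2*m^5 + 20*m^4 + 36*m^3 - 128*m^2 - 302*m - 60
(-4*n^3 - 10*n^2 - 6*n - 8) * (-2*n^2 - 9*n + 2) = 8*n^5 + 56*n^4 + 94*n^3 + 50*n^2 + 60*n - 16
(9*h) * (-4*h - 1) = -36*h^2 - 9*h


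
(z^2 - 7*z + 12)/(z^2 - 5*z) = (z^2 - 7*z + 12)/(z*(z - 5))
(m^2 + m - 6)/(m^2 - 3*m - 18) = (m - 2)/(m - 6)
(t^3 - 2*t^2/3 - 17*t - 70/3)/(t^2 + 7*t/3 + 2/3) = (3*t^2 - 8*t - 35)/(3*t + 1)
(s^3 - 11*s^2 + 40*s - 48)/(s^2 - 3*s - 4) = (s^2 - 7*s + 12)/(s + 1)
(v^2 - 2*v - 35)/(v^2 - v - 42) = (v + 5)/(v + 6)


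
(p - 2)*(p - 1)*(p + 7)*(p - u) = p^4 - p^3*u + 4*p^3 - 4*p^2*u - 19*p^2 + 19*p*u + 14*p - 14*u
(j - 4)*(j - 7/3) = j^2 - 19*j/3 + 28/3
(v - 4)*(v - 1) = v^2 - 5*v + 4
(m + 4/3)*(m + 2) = m^2 + 10*m/3 + 8/3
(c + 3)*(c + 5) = c^2 + 8*c + 15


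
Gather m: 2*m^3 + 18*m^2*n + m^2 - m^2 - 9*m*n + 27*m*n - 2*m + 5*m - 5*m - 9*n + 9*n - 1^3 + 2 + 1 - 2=2*m^3 + 18*m^2*n + m*(18*n - 2)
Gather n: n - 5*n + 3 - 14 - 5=-4*n - 16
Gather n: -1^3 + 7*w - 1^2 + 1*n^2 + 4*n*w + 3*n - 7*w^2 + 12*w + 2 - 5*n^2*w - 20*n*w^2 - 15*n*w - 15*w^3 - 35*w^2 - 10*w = n^2*(1 - 5*w) + n*(-20*w^2 - 11*w + 3) - 15*w^3 - 42*w^2 + 9*w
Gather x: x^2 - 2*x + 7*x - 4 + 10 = x^2 + 5*x + 6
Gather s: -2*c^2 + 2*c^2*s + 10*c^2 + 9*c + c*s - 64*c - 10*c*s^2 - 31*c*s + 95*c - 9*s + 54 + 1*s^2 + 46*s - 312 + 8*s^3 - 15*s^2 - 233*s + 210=8*c^2 + 40*c + 8*s^3 + s^2*(-10*c - 14) + s*(2*c^2 - 30*c - 196) - 48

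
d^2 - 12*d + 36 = (d - 6)^2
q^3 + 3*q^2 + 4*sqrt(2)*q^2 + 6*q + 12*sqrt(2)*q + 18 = (q + 3)*(q + sqrt(2))*(q + 3*sqrt(2))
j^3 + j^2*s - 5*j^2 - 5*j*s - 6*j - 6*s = (j - 6)*(j + 1)*(j + s)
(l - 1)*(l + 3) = l^2 + 2*l - 3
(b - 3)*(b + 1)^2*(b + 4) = b^4 + 3*b^3 - 9*b^2 - 23*b - 12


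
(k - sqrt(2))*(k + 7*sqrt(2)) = k^2 + 6*sqrt(2)*k - 14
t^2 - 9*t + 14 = (t - 7)*(t - 2)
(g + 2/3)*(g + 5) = g^2 + 17*g/3 + 10/3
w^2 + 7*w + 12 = (w + 3)*(w + 4)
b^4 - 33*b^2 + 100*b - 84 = (b - 3)*(b - 2)^2*(b + 7)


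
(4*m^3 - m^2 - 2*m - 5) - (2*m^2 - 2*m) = 4*m^3 - 3*m^2 - 5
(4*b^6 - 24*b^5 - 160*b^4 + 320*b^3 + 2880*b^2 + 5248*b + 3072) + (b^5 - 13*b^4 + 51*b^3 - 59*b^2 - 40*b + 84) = 4*b^6 - 23*b^5 - 173*b^4 + 371*b^3 + 2821*b^2 + 5208*b + 3156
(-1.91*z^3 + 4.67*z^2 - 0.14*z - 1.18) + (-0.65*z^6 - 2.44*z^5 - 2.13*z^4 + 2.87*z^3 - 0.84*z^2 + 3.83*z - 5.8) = -0.65*z^6 - 2.44*z^5 - 2.13*z^4 + 0.96*z^3 + 3.83*z^2 + 3.69*z - 6.98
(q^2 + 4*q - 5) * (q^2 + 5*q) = q^4 + 9*q^3 + 15*q^2 - 25*q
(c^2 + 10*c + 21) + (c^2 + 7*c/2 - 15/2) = 2*c^2 + 27*c/2 + 27/2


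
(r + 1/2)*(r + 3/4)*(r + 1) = r^3 + 9*r^2/4 + 13*r/8 + 3/8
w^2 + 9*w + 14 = (w + 2)*(w + 7)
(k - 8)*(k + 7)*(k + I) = k^3 - k^2 + I*k^2 - 56*k - I*k - 56*I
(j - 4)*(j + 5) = j^2 + j - 20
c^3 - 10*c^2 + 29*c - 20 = (c - 5)*(c - 4)*(c - 1)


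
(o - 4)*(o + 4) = o^2 - 16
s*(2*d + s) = 2*d*s + s^2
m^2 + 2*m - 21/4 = (m - 3/2)*(m + 7/2)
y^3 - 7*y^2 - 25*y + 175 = (y - 7)*(y - 5)*(y + 5)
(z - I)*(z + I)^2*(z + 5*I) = z^4 + 6*I*z^3 - 4*z^2 + 6*I*z - 5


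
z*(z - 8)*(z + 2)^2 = z^4 - 4*z^3 - 28*z^2 - 32*z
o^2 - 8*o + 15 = (o - 5)*(o - 3)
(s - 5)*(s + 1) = s^2 - 4*s - 5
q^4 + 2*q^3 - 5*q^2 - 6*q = q*(q - 2)*(q + 1)*(q + 3)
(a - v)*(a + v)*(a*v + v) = a^3*v + a^2*v - a*v^3 - v^3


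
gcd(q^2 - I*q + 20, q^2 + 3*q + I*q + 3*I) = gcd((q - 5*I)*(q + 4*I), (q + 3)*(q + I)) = 1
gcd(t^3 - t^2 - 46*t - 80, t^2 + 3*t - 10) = t + 5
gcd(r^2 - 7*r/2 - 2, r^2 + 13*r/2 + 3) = r + 1/2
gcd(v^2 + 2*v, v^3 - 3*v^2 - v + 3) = 1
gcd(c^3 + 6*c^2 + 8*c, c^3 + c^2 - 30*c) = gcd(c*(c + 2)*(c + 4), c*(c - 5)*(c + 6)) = c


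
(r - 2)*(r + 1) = r^2 - r - 2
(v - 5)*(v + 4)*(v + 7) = v^3 + 6*v^2 - 27*v - 140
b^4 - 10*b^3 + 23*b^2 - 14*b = b*(b - 7)*(b - 2)*(b - 1)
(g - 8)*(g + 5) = g^2 - 3*g - 40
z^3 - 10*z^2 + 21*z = z*(z - 7)*(z - 3)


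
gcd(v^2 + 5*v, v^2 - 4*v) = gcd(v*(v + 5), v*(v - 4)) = v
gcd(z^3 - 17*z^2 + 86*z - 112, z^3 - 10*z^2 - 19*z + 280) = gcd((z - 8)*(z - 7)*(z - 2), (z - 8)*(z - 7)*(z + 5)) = z^2 - 15*z + 56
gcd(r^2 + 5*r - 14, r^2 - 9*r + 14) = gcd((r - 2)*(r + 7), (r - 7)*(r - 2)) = r - 2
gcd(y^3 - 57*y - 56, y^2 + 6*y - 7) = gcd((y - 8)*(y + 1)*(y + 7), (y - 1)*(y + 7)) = y + 7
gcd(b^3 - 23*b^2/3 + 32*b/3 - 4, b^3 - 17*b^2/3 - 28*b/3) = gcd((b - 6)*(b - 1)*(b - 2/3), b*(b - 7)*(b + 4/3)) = 1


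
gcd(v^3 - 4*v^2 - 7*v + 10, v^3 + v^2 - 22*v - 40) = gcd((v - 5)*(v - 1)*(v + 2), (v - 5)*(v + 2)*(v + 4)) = v^2 - 3*v - 10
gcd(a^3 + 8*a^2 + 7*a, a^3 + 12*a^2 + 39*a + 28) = a^2 + 8*a + 7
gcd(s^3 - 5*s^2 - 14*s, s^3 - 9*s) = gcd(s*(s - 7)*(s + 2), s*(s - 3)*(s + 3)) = s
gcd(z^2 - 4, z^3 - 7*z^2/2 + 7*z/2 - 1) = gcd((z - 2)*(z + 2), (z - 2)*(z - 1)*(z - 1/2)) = z - 2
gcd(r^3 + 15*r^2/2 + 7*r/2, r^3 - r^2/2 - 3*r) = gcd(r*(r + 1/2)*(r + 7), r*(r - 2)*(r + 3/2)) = r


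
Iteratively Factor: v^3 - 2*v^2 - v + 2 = (v - 2)*(v^2 - 1) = (v - 2)*(v + 1)*(v - 1)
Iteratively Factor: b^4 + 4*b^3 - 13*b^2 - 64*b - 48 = (b + 1)*(b^3 + 3*b^2 - 16*b - 48) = (b + 1)*(b + 3)*(b^2 - 16) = (b + 1)*(b + 3)*(b + 4)*(b - 4)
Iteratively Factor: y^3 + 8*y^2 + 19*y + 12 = (y + 1)*(y^2 + 7*y + 12) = (y + 1)*(y + 3)*(y + 4)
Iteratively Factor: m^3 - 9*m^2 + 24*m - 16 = (m - 4)*(m^2 - 5*m + 4) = (m - 4)*(m - 1)*(m - 4)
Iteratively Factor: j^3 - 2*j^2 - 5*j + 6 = (j - 1)*(j^2 - j - 6) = (j - 3)*(j - 1)*(j + 2)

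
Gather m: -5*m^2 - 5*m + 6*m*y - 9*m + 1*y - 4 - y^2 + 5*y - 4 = -5*m^2 + m*(6*y - 14) - y^2 + 6*y - 8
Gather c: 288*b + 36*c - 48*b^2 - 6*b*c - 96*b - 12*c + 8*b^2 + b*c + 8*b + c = -40*b^2 + 200*b + c*(25 - 5*b)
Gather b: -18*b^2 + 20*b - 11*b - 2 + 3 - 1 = -18*b^2 + 9*b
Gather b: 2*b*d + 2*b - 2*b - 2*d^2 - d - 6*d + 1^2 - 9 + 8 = 2*b*d - 2*d^2 - 7*d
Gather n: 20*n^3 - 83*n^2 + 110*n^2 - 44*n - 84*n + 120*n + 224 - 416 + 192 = 20*n^3 + 27*n^2 - 8*n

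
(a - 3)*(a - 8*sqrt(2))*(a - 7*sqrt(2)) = a^3 - 15*sqrt(2)*a^2 - 3*a^2 + 45*sqrt(2)*a + 112*a - 336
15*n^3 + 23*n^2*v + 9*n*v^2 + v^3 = (n + v)*(3*n + v)*(5*n + v)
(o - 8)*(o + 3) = o^2 - 5*o - 24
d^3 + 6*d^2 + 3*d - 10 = (d - 1)*(d + 2)*(d + 5)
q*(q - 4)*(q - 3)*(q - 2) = q^4 - 9*q^3 + 26*q^2 - 24*q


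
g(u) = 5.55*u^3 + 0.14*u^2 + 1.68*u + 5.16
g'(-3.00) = 150.69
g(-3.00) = -148.47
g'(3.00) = 152.37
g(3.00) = 161.31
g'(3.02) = 154.38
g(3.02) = 164.38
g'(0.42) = 4.73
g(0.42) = 6.30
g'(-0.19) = 2.23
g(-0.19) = 4.81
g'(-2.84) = 135.18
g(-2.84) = -125.61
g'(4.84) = 393.07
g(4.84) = 645.83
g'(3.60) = 218.47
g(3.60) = 271.96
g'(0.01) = 1.68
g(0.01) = 5.18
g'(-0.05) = 1.71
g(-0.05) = 5.08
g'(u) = 16.65*u^2 + 0.28*u + 1.68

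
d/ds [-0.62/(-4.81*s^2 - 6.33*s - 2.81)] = (-5.9644*s - 3.9246)/(4.81*s^2 + 6.33*s + 2.81)^2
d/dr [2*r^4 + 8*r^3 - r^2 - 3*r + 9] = 8*r^3 + 24*r^2 - 2*r - 3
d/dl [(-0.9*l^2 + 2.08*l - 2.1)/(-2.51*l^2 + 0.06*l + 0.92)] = (5.1668*l^2 - 12.198*l + 2.0396)/(6.3001*l^4 - 0.3012*l^3 - 4.6148*l^2 + 0.1104*l + 0.8464)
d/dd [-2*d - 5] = -2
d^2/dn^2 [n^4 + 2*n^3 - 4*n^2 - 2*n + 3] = 12*n^2 + 12*n - 8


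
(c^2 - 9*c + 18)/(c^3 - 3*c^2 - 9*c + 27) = (c - 6)/(c^2 - 9)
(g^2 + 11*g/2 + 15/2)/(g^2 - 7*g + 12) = (2*g^2 + 11*g + 15)/(2*(g^2 - 7*g + 12))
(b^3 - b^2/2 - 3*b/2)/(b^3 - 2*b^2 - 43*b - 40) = b*(2*b - 3)/(2*(b^2 - 3*b - 40))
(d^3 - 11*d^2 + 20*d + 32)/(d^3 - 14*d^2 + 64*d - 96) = (d^2 - 7*d - 8)/(d^2 - 10*d + 24)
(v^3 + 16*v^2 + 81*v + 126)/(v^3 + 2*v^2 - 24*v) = (v^2 + 10*v + 21)/(v*(v - 4))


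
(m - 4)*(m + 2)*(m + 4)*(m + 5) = m^4 + 7*m^3 - 6*m^2 - 112*m - 160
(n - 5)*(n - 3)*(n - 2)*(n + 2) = n^4 - 8*n^3 + 11*n^2 + 32*n - 60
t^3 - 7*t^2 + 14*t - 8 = (t - 4)*(t - 2)*(t - 1)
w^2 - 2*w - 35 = (w - 7)*(w + 5)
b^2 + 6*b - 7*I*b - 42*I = (b + 6)*(b - 7*I)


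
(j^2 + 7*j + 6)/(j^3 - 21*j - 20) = (j + 6)/(j^2 - j - 20)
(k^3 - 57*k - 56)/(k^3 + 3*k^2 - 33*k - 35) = (k - 8)/(k - 5)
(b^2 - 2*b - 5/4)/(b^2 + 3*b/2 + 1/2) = (b - 5/2)/(b + 1)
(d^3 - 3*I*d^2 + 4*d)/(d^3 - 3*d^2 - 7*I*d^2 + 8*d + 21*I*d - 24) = d*(d - 4*I)/(d^2 - d*(3 + 8*I) + 24*I)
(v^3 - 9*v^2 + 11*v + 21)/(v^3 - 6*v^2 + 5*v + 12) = (v - 7)/(v - 4)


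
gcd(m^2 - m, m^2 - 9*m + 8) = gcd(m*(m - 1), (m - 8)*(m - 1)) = m - 1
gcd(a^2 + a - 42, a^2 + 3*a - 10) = 1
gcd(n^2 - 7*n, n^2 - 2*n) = n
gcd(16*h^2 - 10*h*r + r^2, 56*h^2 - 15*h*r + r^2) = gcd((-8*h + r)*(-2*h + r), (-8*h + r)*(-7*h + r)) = -8*h + r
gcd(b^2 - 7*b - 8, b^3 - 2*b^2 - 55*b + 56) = b - 8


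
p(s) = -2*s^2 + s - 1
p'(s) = 1 - 4*s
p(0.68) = -1.24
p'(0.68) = -1.72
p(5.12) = -48.31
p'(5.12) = -19.48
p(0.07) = -0.94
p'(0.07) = 0.72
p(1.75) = -5.38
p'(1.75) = -6.00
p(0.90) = -1.72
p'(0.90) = -2.60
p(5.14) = -48.70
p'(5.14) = -19.56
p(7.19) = -97.20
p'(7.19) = -27.76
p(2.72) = -13.08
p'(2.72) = -9.88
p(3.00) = -16.00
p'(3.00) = -11.00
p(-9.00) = -172.00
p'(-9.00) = 37.00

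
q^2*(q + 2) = q^3 + 2*q^2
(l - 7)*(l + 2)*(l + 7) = l^3 + 2*l^2 - 49*l - 98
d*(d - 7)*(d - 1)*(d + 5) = d^4 - 3*d^3 - 33*d^2 + 35*d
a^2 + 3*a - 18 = (a - 3)*(a + 6)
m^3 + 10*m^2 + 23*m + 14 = (m + 1)*(m + 2)*(m + 7)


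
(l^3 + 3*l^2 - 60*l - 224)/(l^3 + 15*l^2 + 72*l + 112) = (l - 8)/(l + 4)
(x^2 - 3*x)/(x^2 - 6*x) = (x - 3)/(x - 6)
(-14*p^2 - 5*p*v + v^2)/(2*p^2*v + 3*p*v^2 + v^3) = (-7*p + v)/(v*(p + v))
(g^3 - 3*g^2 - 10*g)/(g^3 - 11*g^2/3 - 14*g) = 3*(-g^2 + 3*g + 10)/(-3*g^2 + 11*g + 42)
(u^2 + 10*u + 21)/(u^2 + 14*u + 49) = (u + 3)/(u + 7)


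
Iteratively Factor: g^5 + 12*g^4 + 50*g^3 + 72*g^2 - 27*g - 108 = (g + 3)*(g^4 + 9*g^3 + 23*g^2 + 3*g - 36) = (g - 1)*(g + 3)*(g^3 + 10*g^2 + 33*g + 36) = (g - 1)*(g + 3)*(g + 4)*(g^2 + 6*g + 9) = (g - 1)*(g + 3)^2*(g + 4)*(g + 3)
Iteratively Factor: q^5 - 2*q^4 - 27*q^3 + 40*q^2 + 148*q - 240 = (q - 5)*(q^4 + 3*q^3 - 12*q^2 - 20*q + 48) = (q - 5)*(q - 2)*(q^3 + 5*q^2 - 2*q - 24) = (q - 5)*(q - 2)*(q + 4)*(q^2 + q - 6) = (q - 5)*(q - 2)*(q + 3)*(q + 4)*(q - 2)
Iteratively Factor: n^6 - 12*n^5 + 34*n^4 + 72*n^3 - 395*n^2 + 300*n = (n)*(n^5 - 12*n^4 + 34*n^3 + 72*n^2 - 395*n + 300) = n*(n - 5)*(n^4 - 7*n^3 - n^2 + 67*n - 60) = n*(n - 5)^2*(n^3 - 2*n^2 - 11*n + 12) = n*(n - 5)^2*(n + 3)*(n^2 - 5*n + 4) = n*(n - 5)^2*(n - 1)*(n + 3)*(n - 4)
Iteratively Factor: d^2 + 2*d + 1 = (d + 1)*(d + 1)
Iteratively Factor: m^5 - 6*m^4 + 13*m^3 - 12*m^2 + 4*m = (m - 2)*(m^4 - 4*m^3 + 5*m^2 - 2*m) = m*(m - 2)*(m^3 - 4*m^2 + 5*m - 2) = m*(m - 2)*(m - 1)*(m^2 - 3*m + 2) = m*(m - 2)*(m - 1)^2*(m - 2)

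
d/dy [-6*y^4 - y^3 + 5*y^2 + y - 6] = -24*y^3 - 3*y^2 + 10*y + 1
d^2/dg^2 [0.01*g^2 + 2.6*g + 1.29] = 0.0200000000000000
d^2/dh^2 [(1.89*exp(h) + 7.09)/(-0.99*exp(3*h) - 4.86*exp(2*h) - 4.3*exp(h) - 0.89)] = (-7.40955599999999*exp(6*h) - 89.820819*exp(5*h) - 387.69921*exp(4*h) - 669.070269*exp(3*h) - 339.227433*exp(2*h) - 1.19272599999994*exp(h) + 25.636361)*exp(h)/(0.970299*exp(9*h) + 14.289858*exp(8*h) + 82.793502*exp(7*h) + 241.542243*exp(6*h) + 385.301016*exp(5*h) + 355.380912*exp(4*h) + 193.454857*exp(3*h) + 60.917118*exp(2*h) + 10.21809*exp(h) + 0.704969)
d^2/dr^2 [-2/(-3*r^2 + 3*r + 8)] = 12*(3*r^2 - 3*r - 3*(2*r - 1)^2 - 8)/(-3*r^2 + 3*r + 8)^3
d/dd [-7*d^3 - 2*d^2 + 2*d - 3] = -21*d^2 - 4*d + 2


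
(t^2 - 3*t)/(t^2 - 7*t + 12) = t/(t - 4)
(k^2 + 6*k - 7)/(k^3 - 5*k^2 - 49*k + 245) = (k - 1)/(k^2 - 12*k + 35)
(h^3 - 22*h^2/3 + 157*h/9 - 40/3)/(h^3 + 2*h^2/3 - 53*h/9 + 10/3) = (3*h^2 - 17*h + 24)/(3*h^2 + 7*h - 6)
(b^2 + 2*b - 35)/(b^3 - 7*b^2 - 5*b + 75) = (b + 7)/(b^2 - 2*b - 15)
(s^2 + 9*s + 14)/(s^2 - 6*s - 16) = (s + 7)/(s - 8)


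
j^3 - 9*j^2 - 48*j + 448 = (j - 8)^2*(j + 7)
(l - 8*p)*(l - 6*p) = l^2 - 14*l*p + 48*p^2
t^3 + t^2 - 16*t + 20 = (t - 2)^2*(t + 5)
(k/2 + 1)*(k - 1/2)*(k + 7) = k^3/2 + 17*k^2/4 + 19*k/4 - 7/2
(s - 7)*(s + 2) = s^2 - 5*s - 14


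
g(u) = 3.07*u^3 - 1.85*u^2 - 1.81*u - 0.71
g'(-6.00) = 351.95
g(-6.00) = -719.57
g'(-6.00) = 351.95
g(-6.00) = -719.57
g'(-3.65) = 134.40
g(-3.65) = -168.04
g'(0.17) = -2.17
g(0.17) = -1.06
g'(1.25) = 7.96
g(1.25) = 0.13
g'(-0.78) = 6.68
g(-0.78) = -1.88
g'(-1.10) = 13.40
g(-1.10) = -5.04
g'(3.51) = 98.67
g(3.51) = 102.90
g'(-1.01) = 11.32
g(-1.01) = -3.93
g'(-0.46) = 1.84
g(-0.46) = -0.57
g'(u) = 9.21*u^2 - 3.7*u - 1.81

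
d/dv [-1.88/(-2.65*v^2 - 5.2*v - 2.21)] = (-9.964*v - 9.776)/(2.65*v^2 + 5.2*v + 2.21)^2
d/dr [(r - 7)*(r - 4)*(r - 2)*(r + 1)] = 4*r^3 - 36*r^2 + 74*r - 6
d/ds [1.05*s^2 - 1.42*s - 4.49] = 2.1*s - 1.42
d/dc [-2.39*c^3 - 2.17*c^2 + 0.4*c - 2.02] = -7.17*c^2 - 4.34*c + 0.4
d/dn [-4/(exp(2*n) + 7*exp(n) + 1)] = (8*exp(n) + 28)*exp(n)/(exp(2*n) + 7*exp(n) + 1)^2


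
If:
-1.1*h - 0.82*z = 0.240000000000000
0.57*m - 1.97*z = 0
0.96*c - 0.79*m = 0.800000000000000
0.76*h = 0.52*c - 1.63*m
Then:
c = 1.31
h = -0.34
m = 0.58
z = 0.17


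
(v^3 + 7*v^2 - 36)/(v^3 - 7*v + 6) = (v + 6)/(v - 1)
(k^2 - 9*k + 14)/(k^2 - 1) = (k^2 - 9*k + 14)/(k^2 - 1)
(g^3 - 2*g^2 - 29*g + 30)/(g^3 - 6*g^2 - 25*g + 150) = (g - 1)/(g - 5)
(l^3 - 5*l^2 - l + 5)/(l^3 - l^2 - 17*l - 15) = (l - 1)/(l + 3)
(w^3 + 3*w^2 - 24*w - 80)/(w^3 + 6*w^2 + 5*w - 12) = (w^2 - w - 20)/(w^2 + 2*w - 3)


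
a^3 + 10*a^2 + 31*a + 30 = (a + 2)*(a + 3)*(a + 5)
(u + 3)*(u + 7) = u^2 + 10*u + 21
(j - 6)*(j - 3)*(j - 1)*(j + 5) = j^4 - 5*j^3 - 23*j^2 + 117*j - 90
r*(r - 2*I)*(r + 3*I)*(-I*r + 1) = -I*r^4 + 2*r^3 - 5*I*r^2 + 6*r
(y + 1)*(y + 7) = y^2 + 8*y + 7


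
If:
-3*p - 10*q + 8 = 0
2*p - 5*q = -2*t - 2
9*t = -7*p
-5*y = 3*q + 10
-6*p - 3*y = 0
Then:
No Solution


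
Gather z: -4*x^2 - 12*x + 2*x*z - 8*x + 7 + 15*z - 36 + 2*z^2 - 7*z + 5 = -4*x^2 - 20*x + 2*z^2 + z*(2*x + 8) - 24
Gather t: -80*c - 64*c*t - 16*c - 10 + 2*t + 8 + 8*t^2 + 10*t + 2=-96*c + 8*t^2 + t*(12 - 64*c)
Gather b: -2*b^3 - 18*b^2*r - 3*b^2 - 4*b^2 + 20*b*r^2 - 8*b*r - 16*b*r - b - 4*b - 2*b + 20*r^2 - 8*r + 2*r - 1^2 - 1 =-2*b^3 + b^2*(-18*r - 7) + b*(20*r^2 - 24*r - 7) + 20*r^2 - 6*r - 2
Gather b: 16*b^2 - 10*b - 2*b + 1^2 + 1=16*b^2 - 12*b + 2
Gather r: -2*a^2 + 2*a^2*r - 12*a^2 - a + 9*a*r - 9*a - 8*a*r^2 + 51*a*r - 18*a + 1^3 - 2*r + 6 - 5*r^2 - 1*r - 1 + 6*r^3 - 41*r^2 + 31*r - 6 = -14*a^2 - 28*a + 6*r^3 + r^2*(-8*a - 46) + r*(2*a^2 + 60*a + 28)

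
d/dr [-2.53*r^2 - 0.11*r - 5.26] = -5.06*r - 0.11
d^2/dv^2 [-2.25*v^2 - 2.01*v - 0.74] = -4.50000000000000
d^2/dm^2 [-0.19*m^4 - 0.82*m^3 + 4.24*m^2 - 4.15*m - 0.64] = -2.28*m^2 - 4.92*m + 8.48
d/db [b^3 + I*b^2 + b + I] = 3*b^2 + 2*I*b + 1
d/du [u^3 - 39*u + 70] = 3*u^2 - 39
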